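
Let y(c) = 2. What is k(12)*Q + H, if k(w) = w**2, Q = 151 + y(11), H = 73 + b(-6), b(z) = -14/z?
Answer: 66322/3 ≈ 22107.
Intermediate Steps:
H = 226/3 (H = 73 - 14/(-6) = 73 - 14*(-1/6) = 73 + 7/3 = 226/3 ≈ 75.333)
Q = 153 (Q = 151 + 2 = 153)
k(12)*Q + H = 12**2*153 + 226/3 = 144*153 + 226/3 = 22032 + 226/3 = 66322/3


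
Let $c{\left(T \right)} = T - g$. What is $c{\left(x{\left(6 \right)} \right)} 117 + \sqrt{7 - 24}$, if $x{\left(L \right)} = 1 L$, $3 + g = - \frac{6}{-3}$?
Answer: $819 + i \sqrt{17} \approx 819.0 + 4.1231 i$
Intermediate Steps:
$g = -1$ ($g = -3 - \frac{6}{-3} = -3 - -2 = -3 + 2 = -1$)
$x{\left(L \right)} = L$
$c{\left(T \right)} = 1 + T$ ($c{\left(T \right)} = T - -1 = T + 1 = 1 + T$)
$c{\left(x{\left(6 \right)} \right)} 117 + \sqrt{7 - 24} = \left(1 + 6\right) 117 + \sqrt{7 - 24} = 7 \cdot 117 + \sqrt{-17} = 819 + i \sqrt{17}$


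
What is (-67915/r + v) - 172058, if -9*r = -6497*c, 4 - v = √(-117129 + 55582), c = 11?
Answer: -12296794453/71467 - I*√61547 ≈ -1.7206e+5 - 248.09*I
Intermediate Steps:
v = 4 - I*√61547 (v = 4 - √(-117129 + 55582) = 4 - √(-61547) = 4 - I*√61547 ≈ 4.0 - 248.09*I)
r = 71467/9 (r = -(-6497)*11/9 = -⅑*(-71467) = 71467/9 ≈ 7940.8)
(-67915/r + v) - 172058 = (-67915/71467/9 + (4 - I*√61547)) - 172058 = (-67915*9/71467 + (4 - I*√61547)) - 172058 = (-611235/71467 + (4 - I*√61547)) - 172058 = (-325367/71467 - I*√61547) - 172058 = -12296794453/71467 - I*√61547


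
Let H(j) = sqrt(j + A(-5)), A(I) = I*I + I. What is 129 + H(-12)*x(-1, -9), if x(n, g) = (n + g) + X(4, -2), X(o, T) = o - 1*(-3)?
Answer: 129 - 6*sqrt(2) ≈ 120.51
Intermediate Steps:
X(o, T) = 3 + o (X(o, T) = o + 3 = 3 + o)
A(I) = I + I**2 (A(I) = I**2 + I = I + I**2)
x(n, g) = 7 + g + n (x(n, g) = (n + g) + (3 + 4) = (g + n) + 7 = 7 + g + n)
H(j) = sqrt(20 + j) (H(j) = sqrt(j - 5*(1 - 5)) = sqrt(j - 5*(-4)) = sqrt(j + 20) = sqrt(20 + j))
129 + H(-12)*x(-1, -9) = 129 + sqrt(20 - 12)*(7 - 9 - 1) = 129 + sqrt(8)*(-3) = 129 + (2*sqrt(2))*(-3) = 129 - 6*sqrt(2)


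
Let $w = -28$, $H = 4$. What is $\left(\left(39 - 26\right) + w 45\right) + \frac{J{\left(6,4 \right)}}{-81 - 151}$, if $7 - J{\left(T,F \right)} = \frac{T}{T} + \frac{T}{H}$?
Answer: $- \frac{578617}{464} \approx -1247.0$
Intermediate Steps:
$J{\left(T,F \right)} = 6 - \frac{T}{4}$ ($J{\left(T,F \right)} = 7 - \left(\frac{T}{T} + \frac{T}{4}\right) = 7 - \left(1 + T \frac{1}{4}\right) = 7 - \left(1 + \frac{T}{4}\right) = 6 - \frac{T}{4}$)
$\left(\left(39 - 26\right) + w 45\right) + \frac{J{\left(6,4 \right)}}{-81 - 151} = \left(\left(39 - 26\right) - 1260\right) + \frac{6 - \frac{3}{2}}{-81 - 151} = \left(13 - 1260\right) + \frac{6 - \frac{3}{2}}{-232} = -1247 - \frac{9}{464} = - \frac{578617}{464}$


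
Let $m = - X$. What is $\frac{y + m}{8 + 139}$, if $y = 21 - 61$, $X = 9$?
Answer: $- \frac{1}{3} \approx -0.33333$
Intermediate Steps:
$m = -9$ ($m = \left(-1\right) 9 = -9$)
$y = -40$
$\frac{y + m}{8 + 139} = \frac{-40 - 9}{8 + 139} = - \frac{49}{147} = \left(-49\right) \frac{1}{147} = - \frac{1}{3}$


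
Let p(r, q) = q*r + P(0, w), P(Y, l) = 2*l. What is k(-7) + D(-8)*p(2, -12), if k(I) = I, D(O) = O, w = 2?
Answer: 153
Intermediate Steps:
p(r, q) = 4 + q*r (p(r, q) = q*r + 2*2 = q*r + 4 = 4 + q*r)
k(-7) + D(-8)*p(2, -12) = -7 - 8*(4 - 12*2) = -7 - 8*(4 - 24) = -7 - 8*(-20) = -7 + 160 = 153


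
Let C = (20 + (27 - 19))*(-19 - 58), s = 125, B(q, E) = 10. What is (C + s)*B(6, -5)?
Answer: -20310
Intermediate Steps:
C = -2156 (C = (20 + 8)*(-77) = 28*(-77) = -2156)
(C + s)*B(6, -5) = (-2156 + 125)*10 = -2031*10 = -20310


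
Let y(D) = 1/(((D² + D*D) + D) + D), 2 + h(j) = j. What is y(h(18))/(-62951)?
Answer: -1/34245344 ≈ -2.9201e-8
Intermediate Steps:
h(j) = -2 + j
y(D) = 1/(2*D + 2*D²) (y(D) = 1/(((D² + D²) + D) + D) = 1/((2*D² + D) + D) = 1/((D + 2*D²) + D) = 1/(2*D + 2*D²))
y(h(18))/(-62951) = (1/(2*(-2 + 18)*(1 + (-2 + 18))))/(-62951) = ((½)/(16*(1 + 16)))*(-1/62951) = ((½)*(1/16)/17)*(-1/62951) = ((½)*(1/16)*(1/17))*(-1/62951) = (1/544)*(-1/62951) = -1/34245344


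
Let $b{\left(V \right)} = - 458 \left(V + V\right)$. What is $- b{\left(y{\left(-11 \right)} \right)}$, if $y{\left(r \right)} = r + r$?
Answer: $-20152$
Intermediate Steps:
$y{\left(r \right)} = 2 r$
$b{\left(V \right)} = - 916 V$ ($b{\left(V \right)} = - 458 \cdot 2 V = - 916 V$)
$- b{\left(y{\left(-11 \right)} \right)} = - \left(-916\right) 2 \left(-11\right) = - \left(-916\right) \left(-22\right) = \left(-1\right) 20152 = -20152$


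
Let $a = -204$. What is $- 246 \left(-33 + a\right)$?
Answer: $58302$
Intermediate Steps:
$- 246 \left(-33 + a\right) = - 246 \left(-33 - 204\right) = \left(-246\right) \left(-237\right) = 58302$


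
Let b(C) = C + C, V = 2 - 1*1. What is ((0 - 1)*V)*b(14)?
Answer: -28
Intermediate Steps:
V = 1 (V = 2 - 1 = 1)
b(C) = 2*C
((0 - 1)*V)*b(14) = ((0 - 1)*1)*(2*14) = -1*1*28 = -1*28 = -28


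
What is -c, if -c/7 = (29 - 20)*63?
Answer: 3969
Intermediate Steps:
c = -3969 (c = -7*(29 - 20)*63 = -63*63 = -7*567 = -3969)
-c = -1*(-3969) = 3969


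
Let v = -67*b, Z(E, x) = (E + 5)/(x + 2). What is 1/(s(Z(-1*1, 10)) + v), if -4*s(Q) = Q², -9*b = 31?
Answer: 4/923 ≈ 0.0043337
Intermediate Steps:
b = -31/9 (b = -⅑*31 = -31/9 ≈ -3.4444)
Z(E, x) = (5 + E)/(2 + x)
s(Q) = -Q²/4
v = 2077/9 (v = -67*(-31/9) = 2077/9 ≈ 230.78)
1/(s(Z(-1*1, 10)) + v) = 1/(-(5 - 1*1)²/(2 + 10)²/4 + 2077/9) = 1/(-(5 - 1)²/144/4 + 2077/9) = 1/(-((1/12)*4)²/4 + 2077/9) = 1/(-(⅓)²/4 + 2077/9) = 1/(-¼*⅑ + 2077/9) = 1/(-1/36 + 2077/9) = 1/(923/4) = 4/923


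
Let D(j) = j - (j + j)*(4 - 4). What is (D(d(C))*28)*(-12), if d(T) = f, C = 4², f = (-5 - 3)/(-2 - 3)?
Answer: -2688/5 ≈ -537.60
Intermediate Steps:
f = 8/5 (f = -8/(-5) = -8*(-⅕) = 8/5 ≈ 1.6000)
C = 16
d(T) = 8/5
D(j) = j (D(j) = j - 2*j*0 = j - 1*0 = j + 0 = j)
(D(d(C))*28)*(-12) = ((8/5)*28)*(-12) = (224/5)*(-12) = -2688/5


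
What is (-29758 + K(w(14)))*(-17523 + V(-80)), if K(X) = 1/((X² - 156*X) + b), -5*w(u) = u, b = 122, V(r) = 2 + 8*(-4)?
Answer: 2466499599353/4722 ≈ 5.2234e+8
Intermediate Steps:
V(r) = -30 (V(r) = 2 - 32 = -30)
w(u) = -u/5
K(X) = 1/(122 + X² - 156*X) (K(X) = 1/((X² - 156*X) + 122) = 1/(122 + X² - 156*X))
(-29758 + K(w(14)))*(-17523 + V(-80)) = (-29758 + 1/(122 + (-⅕*14)² - (-156)*14/5))*(-17523 - 30) = (-29758 + 1/(122 + (-14/5)² - 156*(-14/5)))*(-17553) = (-29758 + 1/(122 + 196/25 + 2184/5))*(-17553) = (-29758 + 1/(14166/25))*(-17553) = (-29758 + 25/14166)*(-17553) = -421551803/14166*(-17553) = 2466499599353/4722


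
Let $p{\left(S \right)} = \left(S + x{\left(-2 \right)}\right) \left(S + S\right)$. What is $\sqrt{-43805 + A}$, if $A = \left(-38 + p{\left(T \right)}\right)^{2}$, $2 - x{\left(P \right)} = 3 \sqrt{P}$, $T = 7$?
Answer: $\sqrt{-39589 - 7392 i \sqrt{2}} \approx 26.048 - 200.67 i$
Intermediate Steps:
$x{\left(P \right)} = 2 - 3 \sqrt{P}$
$p{\left(S \right)} = 2 S \left(2 + S - 3 i \sqrt{2}\right)$ ($p{\left(S \right)} = \left(S + \left(2 - 3 \sqrt{-2}\right)\right) \left(S + S\right) = \left(S + \left(2 - 3 i \sqrt{2}\right)\right) 2 S = \left(2 + S - 3 i \sqrt{2}\right) 2 S = 2 S \left(2 + S - 3 i \sqrt{2}\right)$)
$A = \left(88 - 42 i \sqrt{2}\right)^{2}$ ($A = \left(-38 + 2 \cdot 7 \left(2 + 7 - 3 i \sqrt{2}\right)\right)^{2} = \left(-38 + 2 \cdot 7 \left(9 - 3 i \sqrt{2}\right)\right)^{2} = \left(-38 + \left(126 - 42 i \sqrt{2}\right)\right)^{2} = \left(88 - 42 i \sqrt{2}\right)^{2} \approx 4216.0 - 10454.0 i$)
$\sqrt{-43805 + A} = \sqrt{-43805 + \left(4216 - 7392 i \sqrt{2}\right)} = \sqrt{-39589 - 7392 i \sqrt{2}}$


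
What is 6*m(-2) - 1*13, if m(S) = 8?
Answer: 35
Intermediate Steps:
6*m(-2) - 1*13 = 6*8 - 1*13 = 48 - 13 = 35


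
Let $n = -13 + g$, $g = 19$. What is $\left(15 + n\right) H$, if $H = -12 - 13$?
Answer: $-525$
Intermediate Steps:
$n = 6$ ($n = -13 + 19 = 6$)
$H = -25$ ($H = -12 - 13 = -25$)
$\left(15 + n\right) H = \left(15 + 6\right) \left(-25\right) = 21 \left(-25\right) = -525$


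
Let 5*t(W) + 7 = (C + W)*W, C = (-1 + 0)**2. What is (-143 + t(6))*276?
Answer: -37536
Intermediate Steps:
C = 1 (C = (-1)**2 = 1)
t(W) = -7/5 + W*(1 + W)/5 (t(W) = -7/5 + ((1 + W)*W)/5 = -7/5 + (W*(1 + W))/5 = -7/5 + W*(1 + W)/5)
(-143 + t(6))*276 = (-143 + (-7/5 + (1/5)*6 + (1/5)*6**2))*276 = (-143 + (-7/5 + 6/5 + (1/5)*36))*276 = (-143 + (-7/5 + 6/5 + 36/5))*276 = (-143 + 7)*276 = -136*276 = -37536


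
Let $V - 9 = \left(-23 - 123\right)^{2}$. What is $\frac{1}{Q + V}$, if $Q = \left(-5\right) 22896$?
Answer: $- \frac{1}{93155} \approx -1.0735 \cdot 10^{-5}$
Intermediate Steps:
$Q = -114480$
$V = 21325$ ($V = 9 + \left(-23 - 123\right)^{2} = 9 + \left(-146\right)^{2} = 9 + 21316 = 21325$)
$\frac{1}{Q + V} = \frac{1}{-114480 + 21325} = \frac{1}{-93155} = - \frac{1}{93155}$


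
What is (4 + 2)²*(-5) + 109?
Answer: -71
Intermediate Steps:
(4 + 2)²*(-5) + 109 = 6²*(-5) + 109 = 36*(-5) + 109 = -180 + 109 = -71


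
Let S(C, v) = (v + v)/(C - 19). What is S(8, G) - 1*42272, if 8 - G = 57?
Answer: -464894/11 ≈ -42263.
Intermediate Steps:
G = -49 (G = 8 - 1*57 = 8 - 57 = -49)
S(C, v) = 2*v/(-19 + C) (S(C, v) = (2*v)/(-19 + C) = 2*v/(-19 + C))
S(8, G) - 1*42272 = 2*(-49)/(-19 + 8) - 1*42272 = 2*(-49)/(-11) - 42272 = 2*(-49)*(-1/11) - 42272 = 98/11 - 42272 = -464894/11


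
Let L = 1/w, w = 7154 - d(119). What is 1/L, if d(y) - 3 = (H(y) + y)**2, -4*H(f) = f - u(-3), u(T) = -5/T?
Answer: -8002/9 ≈ -889.11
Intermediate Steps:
H(f) = 5/12 - f/4 (H(f) = -(f - (-5)/(-3))/4 = -(f - (-5)*(-1)/3)/4 = -(f - 1*5/3)/4 = -(f - 5/3)/4 = -(-5/3 + f)/4 = 5/12 - f/4)
d(y) = 3 + (5/12 + 3*y/4)**2 (d(y) = 3 + ((5/12 - y/4) + y)**2 = 3 + (5/12 + 3*y/4)**2)
w = -8002/9 (w = 7154 - (3 + (5 + 9*119)**2/144) = 7154 - (3 + (5 + 1071)**2/144) = 7154 - (3 + (1/144)*1076**2) = 7154 - (3 + (1/144)*1157776) = 7154 - (3 + 72361/9) = 7154 - 1*72388/9 = 7154 - 72388/9 = -8002/9 ≈ -889.11)
L = -9/8002 (L = 1/(-8002/9) = -9/8002 ≈ -0.0011247)
1/L = 1/(-9/8002) = -8002/9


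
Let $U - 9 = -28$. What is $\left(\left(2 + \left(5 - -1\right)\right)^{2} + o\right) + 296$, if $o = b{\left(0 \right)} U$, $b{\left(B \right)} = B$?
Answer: $360$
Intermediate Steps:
$U = -19$ ($U = 9 - 28 = -19$)
$o = 0$ ($o = 0 \left(-19\right) = 0$)
$\left(\left(2 + \left(5 - -1\right)\right)^{2} + o\right) + 296 = \left(\left(2 + \left(5 - -1\right)\right)^{2} + 0\right) + 296 = \left(\left(2 + \left(5 + 1\right)\right)^{2} + 0\right) + 296 = \left(\left(2 + 6\right)^{2} + 0\right) + 296 = \left(8^{2} + 0\right) + 296 = \left(64 + 0\right) + 296 = 64 + 296 = 360$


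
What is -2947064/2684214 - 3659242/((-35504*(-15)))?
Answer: -949306417469/119125417320 ≈ -7.9690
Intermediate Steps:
-2947064/2684214 - 3659242/((-35504*(-15))) = -2947064*1/2684214 - 3659242/532560 = -1473532/1342107 - 3659242*1/532560 = -1473532/1342107 - 1829621/266280 = -949306417469/119125417320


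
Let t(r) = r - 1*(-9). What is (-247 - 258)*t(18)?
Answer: -13635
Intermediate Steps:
t(r) = 9 + r (t(r) = r + 9 = 9 + r)
(-247 - 258)*t(18) = (-247 - 258)*(9 + 18) = -505*27 = -13635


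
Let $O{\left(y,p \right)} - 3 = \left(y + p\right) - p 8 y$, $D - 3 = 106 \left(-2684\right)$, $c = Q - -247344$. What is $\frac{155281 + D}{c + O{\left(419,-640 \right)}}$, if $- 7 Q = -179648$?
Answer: $- \frac{12922}{241807} \approx -0.053439$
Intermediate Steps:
$Q = 25664$ ($Q = \left(- \frac{1}{7}\right) \left(-179648\right) = 25664$)
$c = 273008$ ($c = 25664 - -247344 = 25664 + 247344 = 273008$)
$D = -284501$ ($D = 3 + 106 \left(-2684\right) = 3 - 284504 = -284501$)
$O{\left(y,p \right)} = 3 + p + y - 8 p y$ ($O{\left(y,p \right)} = 3 - \left(- p - y + p 8 y\right) = 3 - \left(- p - y + 8 p y\right) = 3 + \left(p + y - 8 p y\right) = 3 + p + y - 8 p y$)
$\frac{155281 + D}{c + O{\left(419,-640 \right)}} = \frac{155281 - 284501}{273008 + \left(3 - 640 + 419 - \left(-5120\right) 419\right)} = - \frac{129220}{273008 + \left(3 - 640 + 419 + 2145280\right)} = - \frac{129220}{273008 + 2145062} = - \frac{129220}{2418070} = \left(-129220\right) \frac{1}{2418070} = - \frac{12922}{241807}$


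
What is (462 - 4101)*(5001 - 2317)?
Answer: -9767076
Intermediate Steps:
(462 - 4101)*(5001 - 2317) = -3639*2684 = -9767076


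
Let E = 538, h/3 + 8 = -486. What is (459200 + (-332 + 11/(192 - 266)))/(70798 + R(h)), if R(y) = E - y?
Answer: 33956221/5388532 ≈ 6.3016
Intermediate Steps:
h = -1482 (h = -24 + 3*(-486) = -24 - 1458 = -1482)
R(y) = 538 - y
(459200 + (-332 + 11/(192 - 266)))/(70798 + R(h)) = (459200 + (-332 + 11/(192 - 266)))/(70798 + (538 - 1*(-1482))) = (459200 + (-332 + 11/(-74)))/(70798 + (538 + 1482)) = (459200 + (-332 + 11*(-1/74)))/(70798 + 2020) = (459200 + (-332 - 11/74))/72818 = (459200 - 24579/74)*(1/72818) = (33956221/74)*(1/72818) = 33956221/5388532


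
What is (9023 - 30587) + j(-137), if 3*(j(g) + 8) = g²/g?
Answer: -64853/3 ≈ -21618.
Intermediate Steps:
j(g) = -8 + g/3 (j(g) = -8 + (g²/g)/3 = -8 + g/3)
(9023 - 30587) + j(-137) = (9023 - 30587) + (-8 + (⅓)*(-137)) = -21564 + (-8 - 137/3) = -21564 - 161/3 = -64853/3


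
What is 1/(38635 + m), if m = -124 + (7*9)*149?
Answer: 1/47898 ≈ 2.0878e-5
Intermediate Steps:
m = 9263 (m = -124 + 63*149 = -124 + 9387 = 9263)
1/(38635 + m) = 1/(38635 + 9263) = 1/47898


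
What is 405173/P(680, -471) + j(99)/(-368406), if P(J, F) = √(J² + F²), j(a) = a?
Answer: -11/40934 + 405173*√684241/684241 ≈ 489.82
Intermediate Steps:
P(J, F) = √(F² + J²)
405173/P(680, -471) + j(99)/(-368406) = 405173/(√((-471)² + 680²)) + 99/(-368406) = 405173/(√(221841 + 462400)) + 99*(-1/368406) = 405173/(√684241) - 11/40934 = 405173*(√684241/684241) - 11/40934 = 405173*√684241/684241 - 11/40934 = -11/40934 + 405173*√684241/684241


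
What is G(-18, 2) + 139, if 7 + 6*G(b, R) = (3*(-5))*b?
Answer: 1097/6 ≈ 182.83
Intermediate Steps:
G(b, R) = -7/6 - 5*b/2 (G(b, R) = -7/6 + ((3*(-5))*b)/6 = -7/6 + (-15*b)/6 = -7/6 - 5*b/2)
G(-18, 2) + 139 = (-7/6 - 5/2*(-18)) + 139 = (-7/6 + 45) + 139 = 263/6 + 139 = 1097/6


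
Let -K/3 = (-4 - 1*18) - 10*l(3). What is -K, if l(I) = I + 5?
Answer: -306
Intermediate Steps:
l(I) = 5 + I
K = 306 (K = -3*((-4 - 1*18) - 10*(5 + 3)) = -3*((-4 - 18) - 10*8) = -3*(-22 - 80) = -3*(-102) = 306)
-K = -1*306 = -306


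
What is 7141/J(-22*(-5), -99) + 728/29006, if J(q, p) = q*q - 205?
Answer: 107895703/172513185 ≈ 0.62543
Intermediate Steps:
J(q, p) = -205 + q² (J(q, p) = q² - 205 = -205 + q²)
7141/J(-22*(-5), -99) + 728/29006 = 7141/(-205 + (-22*(-5))²) + 728/29006 = 7141/(-205 + 110²) + 728*(1/29006) = 7141/(-205 + 12100) + 364/14503 = 7141/11895 + 364/14503 = 107895703/172513185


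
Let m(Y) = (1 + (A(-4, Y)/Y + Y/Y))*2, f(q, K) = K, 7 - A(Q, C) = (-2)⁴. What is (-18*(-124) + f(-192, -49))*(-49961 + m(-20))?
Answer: -1090541663/10 ≈ -1.0905e+8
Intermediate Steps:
A(Q, C) = -9 (A(Q, C) = 7 - 1*(-2)⁴ = 7 - 1*16 = 7 - 16 = -9)
m(Y) = 4 - 18/Y (m(Y) = (1 + (-9/Y + Y/Y))*2 = (1 + (-9/Y + 1))*2 = (1 + (1 - 9/Y))*2 = (2 - 9/Y)*2 = 4 - 18/Y)
(-18*(-124) + f(-192, -49))*(-49961 + m(-20)) = (-18*(-124) - 49)*(-49961 + (4 - 18/(-20))) = (2232 - 49)*(-49961 + (4 - 18*(-1/20))) = 2183*(-49961 + (4 + 9/10)) = 2183*(-49961 + 49/10) = 2183*(-499561/10) = -1090541663/10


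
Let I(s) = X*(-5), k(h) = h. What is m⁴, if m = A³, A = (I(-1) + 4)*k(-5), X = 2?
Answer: 531441000000000000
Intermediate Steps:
I(s) = -10 (I(s) = 2*(-5) = -10)
A = 30 (A = (-10 + 4)*(-5) = -6*(-5) = 30)
m = 27000 (m = 30³ = 27000)
m⁴ = 27000⁴ = 531441000000000000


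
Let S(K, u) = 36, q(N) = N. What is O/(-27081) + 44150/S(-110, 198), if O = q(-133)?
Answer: 66423941/54162 ≈ 1226.4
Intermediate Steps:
O = -133
O/(-27081) + 44150/S(-110, 198) = -133/(-27081) + 44150/36 = -133*(-1/27081) + 44150*(1/36) = 133/27081 + 22075/18 = 66423941/54162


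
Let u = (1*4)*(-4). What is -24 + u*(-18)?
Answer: 264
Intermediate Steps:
u = -16 (u = 4*(-4) = -16)
-24 + u*(-18) = -24 - 16*(-18) = -24 + 288 = 264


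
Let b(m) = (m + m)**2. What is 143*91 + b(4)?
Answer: 13077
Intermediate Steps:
b(m) = 4*m**2 (b(m) = (2*m)**2 = 4*m**2)
143*91 + b(4) = 143*91 + 4*4**2 = 13013 + 4*16 = 13013 + 64 = 13077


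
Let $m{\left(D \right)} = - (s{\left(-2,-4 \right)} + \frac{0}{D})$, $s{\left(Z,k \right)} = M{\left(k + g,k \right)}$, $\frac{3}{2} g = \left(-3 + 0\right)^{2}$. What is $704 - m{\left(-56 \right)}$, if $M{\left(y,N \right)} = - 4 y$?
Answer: $696$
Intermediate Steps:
$g = 6$ ($g = \frac{2 \left(-3 + 0\right)^{2}}{3} = \frac{2 \left(-3\right)^{2}}{3} = \frac{2}{3} \cdot 9 = 6$)
$s{\left(Z,k \right)} = -24 - 4 k$ ($s{\left(Z,k \right)} = - 4 \left(k + 6\right) = - 4 \left(6 + k\right) = -24 - 4 k$)
$m{\left(D \right)} = 8$ ($m{\left(D \right)} = - (\left(-24 - -16\right) + \frac{0}{D}) = - (\left(-24 + 16\right) + 0) = - (-8 + 0) = \left(-1\right) \left(-8\right) = 8$)
$704 - m{\left(-56 \right)} = 704 - 8 = 696$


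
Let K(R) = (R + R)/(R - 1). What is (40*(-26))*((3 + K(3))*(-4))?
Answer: 24960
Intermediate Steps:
K(R) = 2*R/(-1 + R) (K(R) = (2*R)/(-1 + R) = 2*R/(-1 + R))
(40*(-26))*((3 + K(3))*(-4)) = (40*(-26))*((3 + 2*3/(-1 + 3))*(-4)) = -1040*(3 + 2*3/2)*(-4) = -1040*(3 + 2*3*(½))*(-4) = -1040*(3 + 3)*(-4) = -6240*(-4) = -1040*(-24) = 24960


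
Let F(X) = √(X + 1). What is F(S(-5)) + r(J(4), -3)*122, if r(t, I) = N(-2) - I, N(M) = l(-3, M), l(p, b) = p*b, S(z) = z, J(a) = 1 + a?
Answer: 1098 + 2*I ≈ 1098.0 + 2.0*I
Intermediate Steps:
l(p, b) = b*p
N(M) = -3*M (N(M) = M*(-3) = -3*M)
F(X) = √(1 + X)
r(t, I) = 6 - I (r(t, I) = -3*(-2) - I = 6 - I)
F(S(-5)) + r(J(4), -3)*122 = √(1 - 5) + (6 - 1*(-3))*122 = √(-4) + (6 + 3)*122 = 2*I + 9*122 = 2*I + 1098 = 1098 + 2*I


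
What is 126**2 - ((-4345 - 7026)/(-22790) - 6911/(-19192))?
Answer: 3471779660879/218692840 ≈ 15875.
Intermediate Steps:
126**2 - ((-4345 - 7026)/(-22790) - 6911/(-19192)) = 15876 - (-11371*(-1/22790) - 6911*(-1/19192)) = 15876 - (11371/22790 + 6911/19192) = 15876 - 1*187866961/218692840 = 15876 - 187866961/218692840 = 3471779660879/218692840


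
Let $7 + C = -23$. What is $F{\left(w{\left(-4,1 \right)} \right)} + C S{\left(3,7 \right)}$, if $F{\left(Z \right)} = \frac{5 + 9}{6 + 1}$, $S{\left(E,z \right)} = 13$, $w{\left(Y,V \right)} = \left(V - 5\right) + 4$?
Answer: $-388$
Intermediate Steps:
$w{\left(Y,V \right)} = -1 + V$ ($w{\left(Y,V \right)} = \left(-5 + V\right) + 4 = -1 + V$)
$F{\left(Z \right)} = 2$ ($F{\left(Z \right)} = \frac{14}{7} = 14 \cdot \frac{1}{7} = 2$)
$C = -30$ ($C = -7 - 23 = -30$)
$F{\left(w{\left(-4,1 \right)} \right)} + C S{\left(3,7 \right)} = 2 - 390 = -388$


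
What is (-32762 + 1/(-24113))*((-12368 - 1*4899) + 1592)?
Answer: 12383094927225/24113 ≈ 5.1354e+8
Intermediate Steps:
(-32762 + 1/(-24113))*((-12368 - 1*4899) + 1592) = (-32762 - 1/24113)*((-12368 - 4899) + 1592) = -789990107*(-17267 + 1592)/24113 = -789990107/24113*(-15675) = 12383094927225/24113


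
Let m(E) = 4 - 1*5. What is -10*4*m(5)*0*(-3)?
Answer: 0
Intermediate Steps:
m(E) = -1 (m(E) = 4 - 5 = -1)
-10*4*m(5)*0*(-3) = -10*4*(-1)*0*(-3) = -(-40)*0*(-3) = -10*0*(-3) = 0*(-3) = 0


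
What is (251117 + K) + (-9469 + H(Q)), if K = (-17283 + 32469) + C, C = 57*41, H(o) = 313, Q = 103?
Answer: 259484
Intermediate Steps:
C = 2337
K = 17523 (K = (-17283 + 32469) + 2337 = 15186 + 2337 = 17523)
(251117 + K) + (-9469 + H(Q)) = (251117 + 17523) + (-9469 + 313) = 268640 - 9156 = 259484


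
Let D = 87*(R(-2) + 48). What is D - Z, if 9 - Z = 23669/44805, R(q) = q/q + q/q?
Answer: 194522174/44805 ≈ 4341.5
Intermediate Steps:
R(q) = 2 (R(q) = 1 + 1 = 2)
Z = 379576/44805 (Z = 9 - 23669/44805 = 379576/44805 ≈ 8.4717)
D = 4350 (D = 87*(2 + 48) = 87*50 = 4350)
D - Z = 4350 - 1*379576/44805 = 4350 - 379576/44805 = 194522174/44805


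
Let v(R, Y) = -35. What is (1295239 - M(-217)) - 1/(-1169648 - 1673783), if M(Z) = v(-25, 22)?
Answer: 3683022245095/2843431 ≈ 1.2953e+6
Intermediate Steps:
M(Z) = -35
(1295239 - M(-217)) - 1/(-1169648 - 1673783) = (1295239 - 1*(-35)) - 1/(-1169648 - 1673783) = (1295239 + 35) - 1/(-2843431) = 1295274 - 1*(-1/2843431) = 1295274 + 1/2843431 = 3683022245095/2843431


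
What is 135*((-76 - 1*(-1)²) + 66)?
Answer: -1485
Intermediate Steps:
135*((-76 - 1*(-1)²) + 66) = 135*((-76 - 1*1) + 66) = 135*((-76 - 1) + 66) = 135*(-77 + 66) = 135*(-11) = -1485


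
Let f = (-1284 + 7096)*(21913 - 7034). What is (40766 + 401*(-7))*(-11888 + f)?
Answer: 3282119620740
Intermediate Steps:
f = 86476748 (f = 5812*14879 = 86476748)
(40766 + 401*(-7))*(-11888 + f) = (40766 + 401*(-7))*(-11888 + 86476748) = (40766 - 2807)*86464860 = 37959*86464860 = 3282119620740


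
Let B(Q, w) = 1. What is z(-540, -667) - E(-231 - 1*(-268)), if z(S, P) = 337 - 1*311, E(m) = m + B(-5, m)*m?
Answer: -48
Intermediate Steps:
E(m) = 2*m (E(m) = m + 1*m = m + m = 2*m)
z(S, P) = 26 (z(S, P) = 337 - 311 = 26)
z(-540, -667) - E(-231 - 1*(-268)) = 26 - 2*(-231 - 1*(-268)) = 26 - 2*(-231 + 268) = 26 - 2*37 = 26 - 1*74 = 26 - 74 = -48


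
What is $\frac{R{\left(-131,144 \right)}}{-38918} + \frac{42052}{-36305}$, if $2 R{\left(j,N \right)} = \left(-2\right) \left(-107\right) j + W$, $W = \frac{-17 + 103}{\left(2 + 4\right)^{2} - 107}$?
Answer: $- \frac{40032305003}{50158588645} \approx -0.79811$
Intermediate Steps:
$W = - \frac{86}{71}$ ($W = \frac{86}{6^{2} - 107} = \frac{86}{36 - 107} = \frac{86}{-71} = 86 \left(- \frac{1}{71}\right) = - \frac{86}{71} \approx -1.2113$)
$R{\left(j,N \right)} = - \frac{43}{71} + 107 j$ ($R{\left(j,N \right)} = \frac{\left(-2\right) \left(-107\right) j - \frac{86}{71}}{2} = \frac{214 j - \frac{86}{71}}{2} = \frac{- \frac{86}{71} + 214 j}{2} = - \frac{43}{71} + 107 j$)
$\frac{R{\left(-131,144 \right)}}{-38918} + \frac{42052}{-36305} = \frac{- \frac{43}{71} + 107 \left(-131\right)}{-38918} + \frac{42052}{-36305} = \left(- \frac{43}{71} - 14017\right) \left(- \frac{1}{38918}\right) + 42052 \left(- \frac{1}{36305}\right) = \left(- \frac{995250}{71}\right) \left(- \frac{1}{38918}\right) - \frac{42052}{36305} = \frac{497625}{1381589} - \frac{42052}{36305} = - \frac{40032305003}{50158588645}$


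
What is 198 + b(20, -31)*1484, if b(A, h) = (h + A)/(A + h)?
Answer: 1682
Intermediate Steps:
b(A, h) = 1 (b(A, h) = (A + h)/(A + h) = 1)
198 + b(20, -31)*1484 = 198 + 1*1484 = 198 + 1484 = 1682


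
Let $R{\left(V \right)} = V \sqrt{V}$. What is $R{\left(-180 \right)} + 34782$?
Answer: $34782 - 1080 i \sqrt{5} \approx 34782.0 - 2415.0 i$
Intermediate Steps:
$R{\left(V \right)} = V^{\frac{3}{2}}$
$R{\left(-180 \right)} + 34782 = \left(-180\right)^{\frac{3}{2}} + 34782 = - 1080 i \sqrt{5} + 34782 = 34782 - 1080 i \sqrt{5}$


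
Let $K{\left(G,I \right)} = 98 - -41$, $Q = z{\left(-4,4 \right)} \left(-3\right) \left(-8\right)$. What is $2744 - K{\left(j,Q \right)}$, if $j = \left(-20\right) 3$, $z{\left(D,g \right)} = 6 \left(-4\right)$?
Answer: $2605$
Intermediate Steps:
$z{\left(D,g \right)} = -24$
$Q = -576$ ($Q = \left(-24\right) \left(-3\right) \left(-8\right) = 72 \left(-8\right) = -576$)
$j = -60$
$K{\left(G,I \right)} = 139$ ($K{\left(G,I \right)} = 98 + 41 = 139$)
$2744 - K{\left(j,Q \right)} = 2744 - 139 = 2605$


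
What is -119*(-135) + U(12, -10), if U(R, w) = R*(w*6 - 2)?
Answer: 15321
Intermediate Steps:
U(R, w) = R*(-2 + 6*w) (U(R, w) = R*(6*w - 2) = R*(-2 + 6*w))
-119*(-135) + U(12, -10) = -119*(-135) + 2*12*(-1 + 3*(-10)) = 16065 + 2*12*(-1 - 30) = 16065 + 2*12*(-31) = 16065 - 744 = 15321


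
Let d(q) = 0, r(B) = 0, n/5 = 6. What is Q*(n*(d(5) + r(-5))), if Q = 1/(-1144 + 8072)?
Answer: 0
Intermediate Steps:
n = 30 (n = 5*6 = 30)
Q = 1/6928 ≈ 0.00014434
Q*(n*(d(5) + r(-5))) = (30*(0 + 0))/6928 = (30*0)/6928 = (1/6928)*0 = 0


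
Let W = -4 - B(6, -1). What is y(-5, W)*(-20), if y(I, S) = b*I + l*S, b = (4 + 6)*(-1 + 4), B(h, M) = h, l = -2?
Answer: 2600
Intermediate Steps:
W = -10 (W = -4 - 1*6 = -4 - 6 = -10)
b = 30 (b = 10*3 = 30)
y(I, S) = -2*S + 30*I (y(I, S) = 30*I - 2*S = -2*S + 30*I)
y(-5, W)*(-20) = (-2*(-10) + 30*(-5))*(-20) = (20 - 150)*(-20) = -130*(-20) = 2600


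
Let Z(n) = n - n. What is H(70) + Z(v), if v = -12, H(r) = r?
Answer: 70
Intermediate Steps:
Z(n) = 0
H(70) + Z(v) = 70 + 0 = 70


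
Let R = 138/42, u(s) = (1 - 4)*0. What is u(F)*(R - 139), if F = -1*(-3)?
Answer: 0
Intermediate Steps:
F = 3
u(s) = 0 (u(s) = -3*0 = 0)
R = 23/7 (R = 138*(1/42) = 23/7 ≈ 3.2857)
u(F)*(R - 139) = 0*(23/7 - 139) = 0*(-950/7) = 0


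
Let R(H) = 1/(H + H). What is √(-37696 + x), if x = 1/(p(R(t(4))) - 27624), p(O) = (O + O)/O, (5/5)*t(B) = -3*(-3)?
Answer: 13*I*√170184031094/27622 ≈ 194.15*I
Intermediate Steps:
t(B) = 9 (t(B) = -3*(-3) = 9)
R(H) = 1/(2*H)
p(O) = 2 (p(O) = (2*O)/O = 2)
x = -1/27622 (x = 1/(2 - 27624) = 1/(-27622) = -1/27622 ≈ -3.6203e-5)
√(-37696 + x) = √(-37696 - 1/27622) = √(-1041238913/27622) = 13*I*√170184031094/27622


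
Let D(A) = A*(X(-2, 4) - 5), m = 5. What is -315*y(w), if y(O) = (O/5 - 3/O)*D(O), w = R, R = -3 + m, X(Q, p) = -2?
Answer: -4851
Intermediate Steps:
R = 2 (R = -3 + 5 = 2)
w = 2
D(A) = -7*A (D(A) = A*(-2 - 5) = A*(-7) = -7*A)
y(O) = -7*O*(-3/O + O/5) (y(O) = (O/5 - 3/O)*(-7*O) = (-3/O + O/5)*(-7*O) = -7*O*(-3/O + O/5))
-315*y(w) = -315*(21 - 7/5*2**2) = -315*(21 - 7/5*4) = -315*(21 - 28/5) = -315*77/5 = -4851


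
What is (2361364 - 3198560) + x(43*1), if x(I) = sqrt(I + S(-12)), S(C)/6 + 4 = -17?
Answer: -837196 + I*sqrt(83) ≈ -8.372e+5 + 9.1104*I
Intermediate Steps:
S(C) = -126 (S(C) = -24 + 6*(-17) = -24 - 102 = -126)
x(I) = sqrt(-126 + I) (x(I) = sqrt(I - 126) = sqrt(-126 + I))
(2361364 - 3198560) + x(43*1) = (2361364 - 3198560) + sqrt(-126 + 43*1) = -837196 + sqrt(-126 + 43) = -837196 + sqrt(-83) = -837196 + I*sqrt(83)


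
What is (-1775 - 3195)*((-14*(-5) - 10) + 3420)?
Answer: -17295600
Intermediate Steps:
(-1775 - 3195)*((-14*(-5) - 10) + 3420) = -4970*((70 - 10) + 3420) = -4970*(60 + 3420) = -4970*3480 = -17295600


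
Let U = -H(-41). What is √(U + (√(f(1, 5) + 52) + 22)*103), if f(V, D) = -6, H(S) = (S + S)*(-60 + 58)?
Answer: √(2102 + 103*√46) ≈ 52.921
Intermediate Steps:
H(S) = -4*S (H(S) = (2*S)*(-2) = -4*S)
U = -164 (U = -(-4)*(-41) = -1*164 = -164)
√(U + (√(f(1, 5) + 52) + 22)*103) = √(-164 + (√(-6 + 52) + 22)*103) = √(-164 + (√46 + 22)*103) = √(-164 + (22 + √46)*103) = √(-164 + (2266 + 103*√46)) = √(2102 + 103*√46)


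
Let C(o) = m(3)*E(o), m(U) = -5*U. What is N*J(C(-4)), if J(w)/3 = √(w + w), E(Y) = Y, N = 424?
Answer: 2544*√30 ≈ 13934.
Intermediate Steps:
C(o) = -15*o (C(o) = (-5*3)*o = -15*o)
J(w) = 3*√2*√w (J(w) = 3*√(w + w) = 3*√(2*w) = 3*(√2*√w) = 3*√2*√w)
N*J(C(-4)) = 424*(3*√2*√(-15*(-4))) = 424*(3*√2*√60) = 424*(3*√2*(2*√15)) = 424*(6*√30) = 2544*√30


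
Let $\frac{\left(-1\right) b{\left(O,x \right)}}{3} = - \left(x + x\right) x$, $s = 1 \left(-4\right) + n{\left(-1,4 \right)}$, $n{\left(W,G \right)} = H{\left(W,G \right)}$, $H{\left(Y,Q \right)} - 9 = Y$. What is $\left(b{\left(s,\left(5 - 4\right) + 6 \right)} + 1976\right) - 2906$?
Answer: $-636$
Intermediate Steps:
$H{\left(Y,Q \right)} = 9 + Y$
$n{\left(W,G \right)} = 9 + W$
$s = 4$ ($s = 1 \left(-4\right) + \left(9 - 1\right) = -4 + 8 = 4$)
$b{\left(O,x \right)} = 6 x^{2}$ ($b{\left(O,x \right)} = - 3 \left(- \left(x + x\right) x\right) = - 3 \left(- 2 x x\right) = - 3 \left(- 2 x^{2}\right) = 6 x^{2}$)
$\left(b{\left(s,\left(5 - 4\right) + 6 \right)} + 1976\right) - 2906 = \left(6 \left(\left(5 - 4\right) + 6\right)^{2} + 1976\right) - 2906 = \left(6 \left(1 + 6\right)^{2} + 1976\right) - 2906 = \left(6 \cdot 7^{2} + 1976\right) - 2906 = \left(6 \cdot 49 + 1976\right) - 2906 = \left(294 + 1976\right) - 2906 = 2270 - 2906 = -636$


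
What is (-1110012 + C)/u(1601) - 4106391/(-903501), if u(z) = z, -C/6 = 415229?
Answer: -1082427173465/482168367 ≈ -2244.9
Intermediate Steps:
C = -2491374 (C = -6*415229 = -2491374)
(-1110012 + C)/u(1601) - 4106391/(-903501) = (-1110012 - 2491374)/1601 - 4106391/(-903501) = -3601386*1/1601 - 4106391*(-1/903501) = -3601386/1601 + 1368797/301167 = -1082427173465/482168367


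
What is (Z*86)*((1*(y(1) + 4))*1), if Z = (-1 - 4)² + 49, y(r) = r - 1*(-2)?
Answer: 44548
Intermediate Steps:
y(r) = 2 + r (y(r) = r + 2 = 2 + r)
Z = 74 (Z = (-5)² + 49 = 25 + 49 = 74)
(Z*86)*((1*(y(1) + 4))*1) = (74*86)*((1*((2 + 1) + 4))*1) = 6364*((1*(3 + 4))*1) = 6364*((1*7)*1) = 6364*(7*1) = 6364*7 = 44548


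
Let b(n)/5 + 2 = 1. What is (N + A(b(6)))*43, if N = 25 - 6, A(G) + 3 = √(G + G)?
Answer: 688 + 43*I*√10 ≈ 688.0 + 135.98*I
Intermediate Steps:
b(n) = -5 (b(n) = -10 + 5*1 = -10 + 5 = -5)
A(G) = -3 + √2*√G (A(G) = -3 + √(G + G) = -3 + √(2*G) = -3 + √2*√G)
N = 19
(N + A(b(6)))*43 = (19 + (-3 + √2*√(-5)))*43 = (19 + (-3 + √2*(I*√5)))*43 = (19 + (-3 + I*√10))*43 = (16 + I*√10)*43 = 688 + 43*I*√10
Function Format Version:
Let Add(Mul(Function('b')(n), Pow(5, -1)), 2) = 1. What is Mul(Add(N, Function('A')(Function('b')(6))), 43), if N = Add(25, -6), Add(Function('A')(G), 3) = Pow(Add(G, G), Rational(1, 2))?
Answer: Add(688, Mul(43, I, Pow(10, Rational(1, 2)))) ≈ Add(688.00, Mul(135.98, I))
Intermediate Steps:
Function('b')(n) = -5 (Function('b')(n) = Add(-10, Mul(5, 1)) = Add(-10, 5) = -5)
Function('A')(G) = Add(-3, Mul(Pow(2, Rational(1, 2)), Pow(G, Rational(1, 2)))) (Function('A')(G) = Add(-3, Pow(Add(G, G), Rational(1, 2))) = Add(-3, Pow(Mul(2, G), Rational(1, 2))) = Add(-3, Mul(Pow(2, Rational(1, 2)), Pow(G, Rational(1, 2)))))
N = 19
Mul(Add(N, Function('A')(Function('b')(6))), 43) = Mul(Add(19, Add(-3, Mul(Pow(2, Rational(1, 2)), Pow(-5, Rational(1, 2))))), 43) = Mul(Add(19, Add(-3, Mul(Pow(2, Rational(1, 2)), Mul(I, Pow(5, Rational(1, 2)))))), 43) = Mul(Add(19, Add(-3, Mul(I, Pow(10, Rational(1, 2))))), 43) = Mul(Add(16, Mul(I, Pow(10, Rational(1, 2)))), 43) = Add(688, Mul(43, I, Pow(10, Rational(1, 2))))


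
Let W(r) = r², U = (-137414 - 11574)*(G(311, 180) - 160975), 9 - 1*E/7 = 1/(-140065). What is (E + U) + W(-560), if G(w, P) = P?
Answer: 3355514671763002/140065 ≈ 2.3957e+10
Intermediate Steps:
E = 8824102/140065 (E = 63 - 7/(-140065) = 63 - 7*(-1/140065) = 63 + 7/140065 = 8824102/140065 ≈ 63.000)
U = 23956525460 (U = (-137414 - 11574)*(180 - 160975) = -148988*(-160795) = 23956525460)
(E + U) + W(-560) = (8824102/140065 + 23956525460) + (-560)² = 3355470747379002/140065 + 313600 = 3355514671763002/140065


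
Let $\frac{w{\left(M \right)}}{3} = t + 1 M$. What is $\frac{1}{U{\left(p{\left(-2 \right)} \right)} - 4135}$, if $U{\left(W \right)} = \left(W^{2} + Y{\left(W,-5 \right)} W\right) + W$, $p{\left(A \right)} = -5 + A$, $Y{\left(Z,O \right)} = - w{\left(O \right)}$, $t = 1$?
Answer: $- \frac{1}{4177} \approx -0.00023941$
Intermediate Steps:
$w{\left(M \right)} = 3 + 3 M$ ($w{\left(M \right)} = 3 \left(1 + 1 M\right) = 3 \left(1 + M\right) = 3 + 3 M$)
$Y{\left(Z,O \right)} = -3 - 3 O$ ($Y{\left(Z,O \right)} = - (3 + 3 O) = -3 - 3 O$)
$U{\left(W \right)} = W^{2} + 13 W$ ($U{\left(W \right)} = \left(W^{2} + \left(-3 - -15\right) W\right) + W = \left(W^{2} + \left(-3 + 15\right) W\right) + W = \left(W^{2} + 12 W\right) + W = W^{2} + 13 W$)
$\frac{1}{U{\left(p{\left(-2 \right)} \right)} - 4135} = \frac{1}{\left(-5 - 2\right) \left(13 - 7\right) - 4135} = \frac{1}{- 7 \left(13 - 7\right) - 4135} = \frac{1}{\left(-7\right) 6 - 4135} = \frac{1}{-42 - 4135} = \frac{1}{-4177} = - \frac{1}{4177}$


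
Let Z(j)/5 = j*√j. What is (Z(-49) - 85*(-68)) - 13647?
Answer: -7867 - 1715*I ≈ -7867.0 - 1715.0*I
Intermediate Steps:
Z(j) = 5*j^(3/2) (Z(j) = 5*(j*√j) = 5*j^(3/2))
(Z(-49) - 85*(-68)) - 13647 = (5*(-49)^(3/2) - 85*(-68)) - 13647 = (5*(-343*I) + 5780) - 13647 = (-1715*I + 5780) - 13647 = (5780 - 1715*I) - 13647 = -7867 - 1715*I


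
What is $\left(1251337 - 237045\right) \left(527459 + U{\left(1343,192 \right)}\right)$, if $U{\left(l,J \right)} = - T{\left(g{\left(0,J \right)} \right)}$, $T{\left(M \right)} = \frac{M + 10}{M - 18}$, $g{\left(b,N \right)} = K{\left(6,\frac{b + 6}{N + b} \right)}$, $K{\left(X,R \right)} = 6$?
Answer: $\frac{1604996389252}{3} \approx 5.35 \cdot 10^{11}$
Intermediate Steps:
$g{\left(b,N \right)} = 6$
$T{\left(M \right)} = \frac{10 + M}{-18 + M}$
$U{\left(l,J \right)} = \frac{4}{3}$ ($U{\left(l,J \right)} = - \frac{10 + 6}{-18 + 6} = - \frac{16}{-12} = - \frac{\left(-1\right) 16}{12} = \left(-1\right) \left(- \frac{4}{3}\right) = \frac{4}{3}$)
$\left(1251337 - 237045\right) \left(527459 + U{\left(1343,192 \right)}\right) = \left(1251337 - 237045\right) \left(527459 + \frac{4}{3}\right) = 1014292 \cdot \frac{1582381}{3} = \frac{1604996389252}{3}$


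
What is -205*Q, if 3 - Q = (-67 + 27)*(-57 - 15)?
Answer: 589785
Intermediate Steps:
Q = -2877 (Q = 3 - (-67 + 27)*(-57 - 15) = 3 - (-40)*(-72) = 3 - 1*2880 = 3 - 2880 = -2877)
-205*Q = -205*(-2877) = 589785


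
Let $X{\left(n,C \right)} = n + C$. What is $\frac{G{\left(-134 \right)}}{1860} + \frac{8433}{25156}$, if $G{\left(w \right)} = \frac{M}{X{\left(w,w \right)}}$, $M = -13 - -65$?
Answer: $\frac{131324179}{391867590} \approx 0.33512$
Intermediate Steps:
$M = 52$ ($M = -13 + 65 = 52$)
$X{\left(n,C \right)} = C + n$
$G{\left(w \right)} = \frac{26}{w}$ ($G{\left(w \right)} = \frac{52}{w + w} = \frac{52}{2 w} = 52 \frac{1}{2 w} = \frac{26}{w}$)
$\frac{G{\left(-134 \right)}}{1860} + \frac{8433}{25156} = \frac{26 \frac{1}{-134}}{1860} + \frac{8433}{25156} = 26 \left(- \frac{1}{134}\right) \frac{1}{1860} + 8433 \cdot \frac{1}{25156} = \left(- \frac{13}{67}\right) \frac{1}{1860} + \frac{8433}{25156} = - \frac{13}{124620} + \frac{8433}{25156} = \frac{131324179}{391867590}$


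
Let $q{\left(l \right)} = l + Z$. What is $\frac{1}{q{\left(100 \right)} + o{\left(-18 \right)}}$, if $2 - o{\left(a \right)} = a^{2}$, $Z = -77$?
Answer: $- \frac{1}{299} \approx -0.0033445$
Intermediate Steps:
$q{\left(l \right)} = -77 + l$ ($q{\left(l \right)} = l - 77 = -77 + l$)
$o{\left(a \right)} = 2 - a^{2}$
$\frac{1}{q{\left(100 \right)} + o{\left(-18 \right)}} = \frac{1}{\left(-77 + 100\right) + \left(2 - \left(-18\right)^{2}\right)} = \frac{1}{23 + \left(2 - 324\right)} = \frac{1}{23 - 322} = \frac{1}{-299} = - \frac{1}{299}$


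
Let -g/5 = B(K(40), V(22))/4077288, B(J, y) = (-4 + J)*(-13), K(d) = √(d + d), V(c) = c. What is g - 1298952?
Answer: -1324050350609/1019322 + 65*√5/1019322 ≈ -1.2990e+6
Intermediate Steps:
K(d) = √2*√d (K(d) = √(2*d) = √2*√d)
B(J, y) = 52 - 13*J
g = -65/1019322 + 65*√5/1019322 (g = -5*(52 - 13*√2*√40)/4077288 = -5*(52 - 13*√2*2*√10)/4077288 = -5*(52 - 52*√5)/4077288 = -5*(13/1019322 - 13*√5/1019322) = -65/1019322 + 65*√5/1019322 ≈ 7.8821e-5)
g - 1298952 = (-65/1019322 + 65*√5/1019322) - 1298952 = -1324050350609/1019322 + 65*√5/1019322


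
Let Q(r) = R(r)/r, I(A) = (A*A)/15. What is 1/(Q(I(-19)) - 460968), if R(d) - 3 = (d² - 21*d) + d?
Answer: -5415/2496119024 ≈ -2.1694e-6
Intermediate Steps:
R(d) = 3 + d² - 20*d (R(d) = 3 + ((d² - 21*d) + d) = 3 + (d² - 20*d) = 3 + d² - 20*d)
I(A) = A²/15 (I(A) = A²*(1/15) = A²/15)
Q(r) = (3 + r² - 20*r)/r
1/(Q(I(-19)) - 460968) = 1/((-20 + (1/15)*(-19)² + 3/(((1/15)*(-19)²))) - 460968) = 1/((-20 + (1/15)*361 + 3/(((1/15)*361))) - 460968) = 1/((-20 + 361/15 + 3/(361/15)) - 460968) = 1/((-20 + 361/15 + 3*(15/361)) - 460968) = 1/((-20 + 361/15 + 45/361) - 460968) = 1/(22696/5415 - 460968) = 1/(-2496119024/5415) = -5415/2496119024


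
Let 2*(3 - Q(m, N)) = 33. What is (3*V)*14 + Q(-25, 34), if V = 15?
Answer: 1233/2 ≈ 616.50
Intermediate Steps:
Q(m, N) = -27/2 (Q(m, N) = 3 - ½*33 = 3 - 33/2 = -27/2)
(3*V)*14 + Q(-25, 34) = (3*15)*14 - 27/2 = 45*14 - 27/2 = 630 - 27/2 = 1233/2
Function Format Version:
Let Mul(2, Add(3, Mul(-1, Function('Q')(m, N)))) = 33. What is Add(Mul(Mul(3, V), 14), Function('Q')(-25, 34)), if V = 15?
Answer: Rational(1233, 2) ≈ 616.50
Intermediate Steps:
Function('Q')(m, N) = Rational(-27, 2) (Function('Q')(m, N) = Add(3, Mul(Rational(-1, 2), 33)) = Add(3, Rational(-33, 2)) = Rational(-27, 2))
Add(Mul(Mul(3, V), 14), Function('Q')(-25, 34)) = Add(Mul(Mul(3, 15), 14), Rational(-27, 2)) = Add(Mul(45, 14), Rational(-27, 2)) = Add(630, Rational(-27, 2)) = Rational(1233, 2)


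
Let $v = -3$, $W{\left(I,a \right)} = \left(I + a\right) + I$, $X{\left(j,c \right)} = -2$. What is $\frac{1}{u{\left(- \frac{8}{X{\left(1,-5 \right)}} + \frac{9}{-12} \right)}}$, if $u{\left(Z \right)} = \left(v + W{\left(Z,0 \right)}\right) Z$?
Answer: $\frac{8}{91} \approx 0.087912$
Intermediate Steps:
$W{\left(I,a \right)} = a + 2 I$
$u{\left(Z \right)} = Z \left(-3 + 2 Z\right)$ ($u{\left(Z \right)} = \left(-3 + \left(0 + 2 Z\right)\right) Z = \left(-3 + 2 Z\right) Z = Z \left(-3 + 2 Z\right)$)
$\frac{1}{u{\left(- \frac{8}{X{\left(1,-5 \right)}} + \frac{9}{-12} \right)}} = \frac{1}{\left(- \frac{8}{-2} + \frac{9}{-12}\right) \left(-3 + 2 \left(- \frac{8}{-2} + \frac{9}{-12}\right)\right)} = \frac{1}{\left(\left(-8\right) \left(- \frac{1}{2}\right) + 9 \left(- \frac{1}{12}\right)\right) \left(-3 + 2 \left(\left(-8\right) \left(- \frac{1}{2}\right) + 9 \left(- \frac{1}{12}\right)\right)\right)} = \frac{1}{\left(4 - \frac{3}{4}\right) \left(-3 + 2 \left(4 - \frac{3}{4}\right)\right)} = \frac{1}{\frac{13}{4} \left(-3 + 2 \cdot \frac{13}{4}\right)} = \frac{1}{\frac{13}{4} \left(-3 + \frac{13}{2}\right)} = \frac{1}{\frac{13}{4} \cdot \frac{7}{2}} = \frac{1}{\frac{91}{8}} = \frac{8}{91}$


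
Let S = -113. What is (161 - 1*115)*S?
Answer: -5198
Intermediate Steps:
(161 - 1*115)*S = (161 - 1*115)*(-113) = (161 - 115)*(-113) = 46*(-113) = -5198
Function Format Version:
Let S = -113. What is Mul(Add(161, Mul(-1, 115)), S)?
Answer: -5198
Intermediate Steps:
Mul(Add(161, Mul(-1, 115)), S) = Mul(Add(161, Mul(-1, 115)), -113) = Mul(Add(161, -115), -113) = Mul(46, -113) = -5198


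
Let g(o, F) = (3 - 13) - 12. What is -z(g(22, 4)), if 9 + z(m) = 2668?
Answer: -2659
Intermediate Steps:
g(o, F) = -22 (g(o, F) = -10 - 12 = -22)
z(m) = 2659 (z(m) = -9 + 2668 = 2659)
-z(g(22, 4)) = -1*2659 = -2659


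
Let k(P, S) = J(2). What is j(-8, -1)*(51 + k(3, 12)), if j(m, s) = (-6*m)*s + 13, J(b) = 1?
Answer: -1820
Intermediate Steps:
j(m, s) = 13 - 6*m*s (j(m, s) = -6*m*s + 13 = 13 - 6*m*s)
k(P, S) = 1
j(-8, -1)*(51 + k(3, 12)) = (13 - 6*(-8)*(-1))*(51 + 1) = (13 - 48)*52 = -35*52 = -1820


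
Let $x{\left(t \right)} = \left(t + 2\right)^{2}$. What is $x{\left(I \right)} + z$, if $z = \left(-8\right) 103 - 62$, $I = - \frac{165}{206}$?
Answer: $- \frac{37537287}{42436} \approx -884.56$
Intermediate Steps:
$I = - \frac{165}{206}$ ($I = \left(-165\right) \frac{1}{206} = - \frac{165}{206} \approx -0.80097$)
$z = -886$ ($z = -824 - 62 = -886$)
$x{\left(t \right)} = \left(2 + t\right)^{2}$
$x{\left(I \right)} + z = \left(2 - \frac{165}{206}\right)^{2} - 886 = \left(\frac{247}{206}\right)^{2} - 886 = \frac{61009}{42436} - 886 = - \frac{37537287}{42436}$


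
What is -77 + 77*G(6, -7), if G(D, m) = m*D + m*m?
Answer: 462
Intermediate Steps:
G(D, m) = m² + D*m (G(D, m) = D*m + m² = m² + D*m)
-77 + 77*G(6, -7) = -77 + 77*(-7*(6 - 7)) = -77 + 77*(-7*(-1)) = -77 + 77*7 = -77 + 539 = 462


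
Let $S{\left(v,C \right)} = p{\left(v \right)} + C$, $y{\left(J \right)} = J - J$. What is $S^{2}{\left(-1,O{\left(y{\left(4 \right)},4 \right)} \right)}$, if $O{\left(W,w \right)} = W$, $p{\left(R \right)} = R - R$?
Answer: $0$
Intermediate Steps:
$y{\left(J \right)} = 0$
$p{\left(R \right)} = 0$
$S{\left(v,C \right)} = C$ ($S{\left(v,C \right)} = 0 + C = C$)
$S^{2}{\left(-1,O{\left(y{\left(4 \right)},4 \right)} \right)} = 0^{2} = 0$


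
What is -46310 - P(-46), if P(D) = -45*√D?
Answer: -46310 + 45*I*√46 ≈ -46310.0 + 305.21*I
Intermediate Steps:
-46310 - P(-46) = -46310 - (-45)*√(-46) = -46310 - (-45)*I*√46 = -46310 + 45*I*√46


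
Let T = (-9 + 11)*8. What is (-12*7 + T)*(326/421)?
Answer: -22168/421 ≈ -52.656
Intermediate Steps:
T = 16 (T = 2*8 = 16)
(-12*7 + T)*(326/421) = (-12*7 + 16)*(326/421) = (-84 + 16)*(326*(1/421)) = -68*326/421 = -22168/421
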